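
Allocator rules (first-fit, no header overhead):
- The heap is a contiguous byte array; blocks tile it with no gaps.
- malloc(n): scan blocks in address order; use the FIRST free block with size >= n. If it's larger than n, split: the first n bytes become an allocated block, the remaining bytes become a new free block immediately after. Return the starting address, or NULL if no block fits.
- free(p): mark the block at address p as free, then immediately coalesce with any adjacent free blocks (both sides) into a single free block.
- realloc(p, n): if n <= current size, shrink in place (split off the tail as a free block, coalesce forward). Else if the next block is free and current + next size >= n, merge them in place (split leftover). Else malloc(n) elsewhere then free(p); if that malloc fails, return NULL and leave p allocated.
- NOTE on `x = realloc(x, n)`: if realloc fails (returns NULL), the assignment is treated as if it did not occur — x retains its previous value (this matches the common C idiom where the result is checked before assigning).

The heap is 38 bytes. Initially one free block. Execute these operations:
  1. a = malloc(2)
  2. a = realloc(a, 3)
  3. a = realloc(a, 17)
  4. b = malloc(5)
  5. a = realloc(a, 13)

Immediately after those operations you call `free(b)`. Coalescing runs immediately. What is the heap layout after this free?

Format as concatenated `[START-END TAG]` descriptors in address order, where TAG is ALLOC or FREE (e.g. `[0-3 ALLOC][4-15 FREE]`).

Op 1: a = malloc(2) -> a = 0; heap: [0-1 ALLOC][2-37 FREE]
Op 2: a = realloc(a, 3) -> a = 0; heap: [0-2 ALLOC][3-37 FREE]
Op 3: a = realloc(a, 17) -> a = 0; heap: [0-16 ALLOC][17-37 FREE]
Op 4: b = malloc(5) -> b = 17; heap: [0-16 ALLOC][17-21 ALLOC][22-37 FREE]
Op 5: a = realloc(a, 13) -> a = 0; heap: [0-12 ALLOC][13-16 FREE][17-21 ALLOC][22-37 FREE]
free(b): b = 17 -> block [17-21 ALLOC]; mark free, coalesce with adjacent free neighbors -> [0-12 ALLOC][13-37 FREE]

Answer: [0-12 ALLOC][13-37 FREE]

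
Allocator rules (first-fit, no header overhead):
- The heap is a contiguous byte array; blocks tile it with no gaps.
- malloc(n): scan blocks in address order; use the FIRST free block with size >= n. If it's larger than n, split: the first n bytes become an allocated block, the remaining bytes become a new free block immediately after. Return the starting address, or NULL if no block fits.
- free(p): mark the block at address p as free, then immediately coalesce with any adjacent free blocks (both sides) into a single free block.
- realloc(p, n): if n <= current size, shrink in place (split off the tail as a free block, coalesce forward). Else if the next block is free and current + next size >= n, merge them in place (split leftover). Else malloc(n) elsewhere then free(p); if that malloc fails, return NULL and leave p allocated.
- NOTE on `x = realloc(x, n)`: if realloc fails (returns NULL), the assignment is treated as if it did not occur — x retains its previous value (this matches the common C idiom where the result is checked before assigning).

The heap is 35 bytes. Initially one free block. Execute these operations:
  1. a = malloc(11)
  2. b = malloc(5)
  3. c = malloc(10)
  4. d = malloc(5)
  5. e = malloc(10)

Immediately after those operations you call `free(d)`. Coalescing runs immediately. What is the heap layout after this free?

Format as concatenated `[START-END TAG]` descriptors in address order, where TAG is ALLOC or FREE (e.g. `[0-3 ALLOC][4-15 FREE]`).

Answer: [0-10 ALLOC][11-15 ALLOC][16-25 ALLOC][26-34 FREE]

Derivation:
Op 1: a = malloc(11) -> a = 0; heap: [0-10 ALLOC][11-34 FREE]
Op 2: b = malloc(5) -> b = 11; heap: [0-10 ALLOC][11-15 ALLOC][16-34 FREE]
Op 3: c = malloc(10) -> c = 16; heap: [0-10 ALLOC][11-15 ALLOC][16-25 ALLOC][26-34 FREE]
Op 4: d = malloc(5) -> d = 26; heap: [0-10 ALLOC][11-15 ALLOC][16-25 ALLOC][26-30 ALLOC][31-34 FREE]
Op 5: e = malloc(10) -> e = NULL; heap: [0-10 ALLOC][11-15 ALLOC][16-25 ALLOC][26-30 ALLOC][31-34 FREE]
free(d): d = 26 -> block [26-30 ALLOC]; mark free, coalesce with adjacent free neighbors -> [0-10 ALLOC][11-15 ALLOC][16-25 ALLOC][26-34 FREE]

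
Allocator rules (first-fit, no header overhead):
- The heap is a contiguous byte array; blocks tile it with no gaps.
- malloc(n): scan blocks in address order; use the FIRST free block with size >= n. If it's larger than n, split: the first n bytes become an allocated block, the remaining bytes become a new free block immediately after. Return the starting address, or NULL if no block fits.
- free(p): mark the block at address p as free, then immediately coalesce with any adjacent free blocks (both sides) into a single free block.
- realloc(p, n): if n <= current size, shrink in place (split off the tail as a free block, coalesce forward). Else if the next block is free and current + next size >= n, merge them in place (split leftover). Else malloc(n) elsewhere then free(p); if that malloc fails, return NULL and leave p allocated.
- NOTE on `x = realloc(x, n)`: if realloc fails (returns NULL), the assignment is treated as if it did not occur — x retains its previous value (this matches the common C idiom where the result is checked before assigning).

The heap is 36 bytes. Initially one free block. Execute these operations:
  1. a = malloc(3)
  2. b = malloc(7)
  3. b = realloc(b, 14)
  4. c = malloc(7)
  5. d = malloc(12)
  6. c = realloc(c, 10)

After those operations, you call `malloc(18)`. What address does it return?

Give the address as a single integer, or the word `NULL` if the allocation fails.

Answer: NULL

Derivation:
Op 1: a = malloc(3) -> a = 0; heap: [0-2 ALLOC][3-35 FREE]
Op 2: b = malloc(7) -> b = 3; heap: [0-2 ALLOC][3-9 ALLOC][10-35 FREE]
Op 3: b = realloc(b, 14) -> b = 3; heap: [0-2 ALLOC][3-16 ALLOC][17-35 FREE]
Op 4: c = malloc(7) -> c = 17; heap: [0-2 ALLOC][3-16 ALLOC][17-23 ALLOC][24-35 FREE]
Op 5: d = malloc(12) -> d = 24; heap: [0-2 ALLOC][3-16 ALLOC][17-23 ALLOC][24-35 ALLOC]
Op 6: c = realloc(c, 10) -> NULL (c unchanged); heap: [0-2 ALLOC][3-16 ALLOC][17-23 ALLOC][24-35 ALLOC]
malloc(18): first-fit scan over [0-2 ALLOC][3-16 ALLOC][17-23 ALLOC][24-35 ALLOC] -> NULL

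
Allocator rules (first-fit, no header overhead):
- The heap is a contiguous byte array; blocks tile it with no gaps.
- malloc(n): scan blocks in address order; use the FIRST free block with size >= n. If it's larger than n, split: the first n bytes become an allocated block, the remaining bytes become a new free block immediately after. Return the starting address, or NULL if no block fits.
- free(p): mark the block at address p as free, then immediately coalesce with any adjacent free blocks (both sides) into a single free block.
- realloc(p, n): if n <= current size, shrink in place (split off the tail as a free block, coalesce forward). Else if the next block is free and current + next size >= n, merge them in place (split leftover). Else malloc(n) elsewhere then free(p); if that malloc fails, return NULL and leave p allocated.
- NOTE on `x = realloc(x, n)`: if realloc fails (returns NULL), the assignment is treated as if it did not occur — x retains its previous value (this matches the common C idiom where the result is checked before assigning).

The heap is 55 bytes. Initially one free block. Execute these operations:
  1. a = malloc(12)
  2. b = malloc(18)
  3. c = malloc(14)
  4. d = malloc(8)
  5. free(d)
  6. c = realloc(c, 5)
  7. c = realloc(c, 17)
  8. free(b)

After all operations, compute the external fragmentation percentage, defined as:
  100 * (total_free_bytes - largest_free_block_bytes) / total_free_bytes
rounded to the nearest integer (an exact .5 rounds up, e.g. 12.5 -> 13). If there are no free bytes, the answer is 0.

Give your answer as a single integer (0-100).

Answer: 31

Derivation:
Op 1: a = malloc(12) -> a = 0; heap: [0-11 ALLOC][12-54 FREE]
Op 2: b = malloc(18) -> b = 12; heap: [0-11 ALLOC][12-29 ALLOC][30-54 FREE]
Op 3: c = malloc(14) -> c = 30; heap: [0-11 ALLOC][12-29 ALLOC][30-43 ALLOC][44-54 FREE]
Op 4: d = malloc(8) -> d = 44; heap: [0-11 ALLOC][12-29 ALLOC][30-43 ALLOC][44-51 ALLOC][52-54 FREE]
Op 5: free(d) -> (freed d); heap: [0-11 ALLOC][12-29 ALLOC][30-43 ALLOC][44-54 FREE]
Op 6: c = realloc(c, 5) -> c = 30; heap: [0-11 ALLOC][12-29 ALLOC][30-34 ALLOC][35-54 FREE]
Op 7: c = realloc(c, 17) -> c = 30; heap: [0-11 ALLOC][12-29 ALLOC][30-46 ALLOC][47-54 FREE]
Op 8: free(b) -> (freed b); heap: [0-11 ALLOC][12-29 FREE][30-46 ALLOC][47-54 FREE]
Free blocks: [18 8] total_free=26 largest=18 -> 100*(26-18)/26 = 800/26 ≈ 30.769 -> rounds to 31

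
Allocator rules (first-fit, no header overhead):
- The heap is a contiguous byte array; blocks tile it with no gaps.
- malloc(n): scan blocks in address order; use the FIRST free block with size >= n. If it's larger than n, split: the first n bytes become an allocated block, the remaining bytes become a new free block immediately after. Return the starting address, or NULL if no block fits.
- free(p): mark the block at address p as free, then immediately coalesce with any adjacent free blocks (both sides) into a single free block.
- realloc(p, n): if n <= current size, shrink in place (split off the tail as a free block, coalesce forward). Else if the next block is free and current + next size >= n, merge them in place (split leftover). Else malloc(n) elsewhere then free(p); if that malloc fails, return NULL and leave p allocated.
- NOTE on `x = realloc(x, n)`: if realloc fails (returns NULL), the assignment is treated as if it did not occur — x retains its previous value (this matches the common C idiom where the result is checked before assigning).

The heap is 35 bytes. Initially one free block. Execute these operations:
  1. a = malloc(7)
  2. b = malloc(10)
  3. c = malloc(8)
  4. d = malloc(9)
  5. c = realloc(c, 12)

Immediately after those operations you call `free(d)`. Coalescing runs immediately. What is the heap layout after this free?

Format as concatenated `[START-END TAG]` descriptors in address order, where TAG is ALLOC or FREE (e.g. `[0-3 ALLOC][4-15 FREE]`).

Op 1: a = malloc(7) -> a = 0; heap: [0-6 ALLOC][7-34 FREE]
Op 2: b = malloc(10) -> b = 7; heap: [0-6 ALLOC][7-16 ALLOC][17-34 FREE]
Op 3: c = malloc(8) -> c = 17; heap: [0-6 ALLOC][7-16 ALLOC][17-24 ALLOC][25-34 FREE]
Op 4: d = malloc(9) -> d = 25; heap: [0-6 ALLOC][7-16 ALLOC][17-24 ALLOC][25-33 ALLOC][34-34 FREE]
Op 5: c = realloc(c, 12) -> NULL (c unchanged); heap: [0-6 ALLOC][7-16 ALLOC][17-24 ALLOC][25-33 ALLOC][34-34 FREE]
free(d): d = 25 -> block [25-33 ALLOC]; mark free, coalesce with adjacent free neighbors -> [0-6 ALLOC][7-16 ALLOC][17-24 ALLOC][25-34 FREE]

Answer: [0-6 ALLOC][7-16 ALLOC][17-24 ALLOC][25-34 FREE]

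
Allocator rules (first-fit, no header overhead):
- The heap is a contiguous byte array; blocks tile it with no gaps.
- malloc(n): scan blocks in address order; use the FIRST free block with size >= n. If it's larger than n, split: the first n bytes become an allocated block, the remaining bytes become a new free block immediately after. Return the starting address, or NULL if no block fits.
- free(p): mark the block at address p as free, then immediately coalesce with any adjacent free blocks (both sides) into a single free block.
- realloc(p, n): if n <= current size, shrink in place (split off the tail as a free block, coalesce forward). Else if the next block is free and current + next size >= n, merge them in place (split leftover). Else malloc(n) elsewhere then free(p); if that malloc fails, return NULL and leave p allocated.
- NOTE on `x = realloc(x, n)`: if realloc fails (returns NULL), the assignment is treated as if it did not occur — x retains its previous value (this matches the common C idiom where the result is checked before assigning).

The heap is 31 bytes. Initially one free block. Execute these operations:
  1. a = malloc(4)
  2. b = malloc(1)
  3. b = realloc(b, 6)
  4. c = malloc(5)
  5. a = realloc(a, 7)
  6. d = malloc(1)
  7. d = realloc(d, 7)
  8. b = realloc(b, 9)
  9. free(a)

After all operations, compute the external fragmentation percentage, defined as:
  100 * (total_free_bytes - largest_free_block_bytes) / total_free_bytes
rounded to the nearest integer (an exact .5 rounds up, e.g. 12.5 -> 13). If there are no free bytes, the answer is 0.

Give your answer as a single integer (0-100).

Op 1: a = malloc(4) -> a = 0; heap: [0-3 ALLOC][4-30 FREE]
Op 2: b = malloc(1) -> b = 4; heap: [0-3 ALLOC][4-4 ALLOC][5-30 FREE]
Op 3: b = realloc(b, 6) -> b = 4; heap: [0-3 ALLOC][4-9 ALLOC][10-30 FREE]
Op 4: c = malloc(5) -> c = 10; heap: [0-3 ALLOC][4-9 ALLOC][10-14 ALLOC][15-30 FREE]
Op 5: a = realloc(a, 7) -> a = 15; heap: [0-3 FREE][4-9 ALLOC][10-14 ALLOC][15-21 ALLOC][22-30 FREE]
Op 6: d = malloc(1) -> d = 0; heap: [0-0 ALLOC][1-3 FREE][4-9 ALLOC][10-14 ALLOC][15-21 ALLOC][22-30 FREE]
Op 7: d = realloc(d, 7) -> d = 22; heap: [0-3 FREE][4-9 ALLOC][10-14 ALLOC][15-21 ALLOC][22-28 ALLOC][29-30 FREE]
Op 8: b = realloc(b, 9) -> NULL (b unchanged); heap: [0-3 FREE][4-9 ALLOC][10-14 ALLOC][15-21 ALLOC][22-28 ALLOC][29-30 FREE]
Op 9: free(a) -> (freed a); heap: [0-3 FREE][4-9 ALLOC][10-14 ALLOC][15-21 FREE][22-28 ALLOC][29-30 FREE]
Free blocks: [4 7 2] total_free=13 largest=7 -> 100*(13-7)/13 = 600/13 ≈ 46.154 -> rounds to 46

Answer: 46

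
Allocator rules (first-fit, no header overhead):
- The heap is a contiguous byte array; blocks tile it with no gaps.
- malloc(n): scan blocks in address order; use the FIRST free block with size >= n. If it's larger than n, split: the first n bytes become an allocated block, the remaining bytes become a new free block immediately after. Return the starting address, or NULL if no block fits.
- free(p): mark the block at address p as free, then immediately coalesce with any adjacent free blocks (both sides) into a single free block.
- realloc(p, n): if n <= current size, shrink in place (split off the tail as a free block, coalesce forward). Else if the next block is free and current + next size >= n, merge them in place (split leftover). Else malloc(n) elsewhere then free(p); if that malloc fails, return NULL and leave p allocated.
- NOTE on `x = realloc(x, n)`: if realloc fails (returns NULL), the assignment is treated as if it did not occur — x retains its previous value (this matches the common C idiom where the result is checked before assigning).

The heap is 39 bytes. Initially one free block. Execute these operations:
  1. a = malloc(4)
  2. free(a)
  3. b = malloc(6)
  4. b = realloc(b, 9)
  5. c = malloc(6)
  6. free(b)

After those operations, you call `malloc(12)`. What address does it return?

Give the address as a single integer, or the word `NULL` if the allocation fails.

Op 1: a = malloc(4) -> a = 0; heap: [0-3 ALLOC][4-38 FREE]
Op 2: free(a) -> (freed a); heap: [0-38 FREE]
Op 3: b = malloc(6) -> b = 0; heap: [0-5 ALLOC][6-38 FREE]
Op 4: b = realloc(b, 9) -> b = 0; heap: [0-8 ALLOC][9-38 FREE]
Op 5: c = malloc(6) -> c = 9; heap: [0-8 ALLOC][9-14 ALLOC][15-38 FREE]
Op 6: free(b) -> (freed b); heap: [0-8 FREE][9-14 ALLOC][15-38 FREE]
malloc(12): first-fit scan over [0-8 FREE][9-14 ALLOC][15-38 FREE] -> 15

Answer: 15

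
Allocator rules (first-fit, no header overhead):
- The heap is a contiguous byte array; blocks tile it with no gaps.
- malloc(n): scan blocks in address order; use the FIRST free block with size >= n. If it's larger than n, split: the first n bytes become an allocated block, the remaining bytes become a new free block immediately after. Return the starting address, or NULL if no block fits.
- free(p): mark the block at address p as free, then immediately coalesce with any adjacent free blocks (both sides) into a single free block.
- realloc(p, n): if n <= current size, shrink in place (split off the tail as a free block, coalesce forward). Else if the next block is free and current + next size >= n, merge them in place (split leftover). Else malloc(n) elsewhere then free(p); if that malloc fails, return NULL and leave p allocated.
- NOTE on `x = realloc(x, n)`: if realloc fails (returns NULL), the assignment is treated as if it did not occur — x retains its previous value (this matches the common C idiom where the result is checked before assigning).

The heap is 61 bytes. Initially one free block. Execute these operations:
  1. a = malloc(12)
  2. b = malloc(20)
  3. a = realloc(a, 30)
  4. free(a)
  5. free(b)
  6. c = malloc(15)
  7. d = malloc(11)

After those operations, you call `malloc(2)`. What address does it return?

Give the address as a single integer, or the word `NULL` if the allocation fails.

Op 1: a = malloc(12) -> a = 0; heap: [0-11 ALLOC][12-60 FREE]
Op 2: b = malloc(20) -> b = 12; heap: [0-11 ALLOC][12-31 ALLOC][32-60 FREE]
Op 3: a = realloc(a, 30) -> NULL (a unchanged); heap: [0-11 ALLOC][12-31 ALLOC][32-60 FREE]
Op 4: free(a) -> (freed a); heap: [0-11 FREE][12-31 ALLOC][32-60 FREE]
Op 5: free(b) -> (freed b); heap: [0-60 FREE]
Op 6: c = malloc(15) -> c = 0; heap: [0-14 ALLOC][15-60 FREE]
Op 7: d = malloc(11) -> d = 15; heap: [0-14 ALLOC][15-25 ALLOC][26-60 FREE]
malloc(2): first-fit scan over [0-14 ALLOC][15-25 ALLOC][26-60 FREE] -> 26

Answer: 26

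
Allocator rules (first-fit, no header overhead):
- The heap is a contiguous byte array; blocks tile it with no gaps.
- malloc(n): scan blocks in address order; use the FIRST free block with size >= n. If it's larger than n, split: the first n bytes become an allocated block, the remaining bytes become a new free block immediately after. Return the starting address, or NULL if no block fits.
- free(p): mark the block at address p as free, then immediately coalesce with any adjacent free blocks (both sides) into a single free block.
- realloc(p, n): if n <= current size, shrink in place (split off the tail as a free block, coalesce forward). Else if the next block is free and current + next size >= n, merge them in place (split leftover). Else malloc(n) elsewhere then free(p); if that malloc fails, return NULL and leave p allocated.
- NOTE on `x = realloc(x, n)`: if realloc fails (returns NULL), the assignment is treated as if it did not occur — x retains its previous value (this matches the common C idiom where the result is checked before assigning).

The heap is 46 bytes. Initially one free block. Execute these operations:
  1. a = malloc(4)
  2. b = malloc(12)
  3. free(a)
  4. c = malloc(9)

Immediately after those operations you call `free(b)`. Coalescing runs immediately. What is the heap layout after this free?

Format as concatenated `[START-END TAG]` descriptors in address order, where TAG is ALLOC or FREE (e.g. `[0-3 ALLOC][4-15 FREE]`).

Answer: [0-15 FREE][16-24 ALLOC][25-45 FREE]

Derivation:
Op 1: a = malloc(4) -> a = 0; heap: [0-3 ALLOC][4-45 FREE]
Op 2: b = malloc(12) -> b = 4; heap: [0-3 ALLOC][4-15 ALLOC][16-45 FREE]
Op 3: free(a) -> (freed a); heap: [0-3 FREE][4-15 ALLOC][16-45 FREE]
Op 4: c = malloc(9) -> c = 16; heap: [0-3 FREE][4-15 ALLOC][16-24 ALLOC][25-45 FREE]
free(b): b = 4 -> block [4-15 ALLOC]; mark free, coalesce with adjacent free neighbors -> [0-15 FREE][16-24 ALLOC][25-45 FREE]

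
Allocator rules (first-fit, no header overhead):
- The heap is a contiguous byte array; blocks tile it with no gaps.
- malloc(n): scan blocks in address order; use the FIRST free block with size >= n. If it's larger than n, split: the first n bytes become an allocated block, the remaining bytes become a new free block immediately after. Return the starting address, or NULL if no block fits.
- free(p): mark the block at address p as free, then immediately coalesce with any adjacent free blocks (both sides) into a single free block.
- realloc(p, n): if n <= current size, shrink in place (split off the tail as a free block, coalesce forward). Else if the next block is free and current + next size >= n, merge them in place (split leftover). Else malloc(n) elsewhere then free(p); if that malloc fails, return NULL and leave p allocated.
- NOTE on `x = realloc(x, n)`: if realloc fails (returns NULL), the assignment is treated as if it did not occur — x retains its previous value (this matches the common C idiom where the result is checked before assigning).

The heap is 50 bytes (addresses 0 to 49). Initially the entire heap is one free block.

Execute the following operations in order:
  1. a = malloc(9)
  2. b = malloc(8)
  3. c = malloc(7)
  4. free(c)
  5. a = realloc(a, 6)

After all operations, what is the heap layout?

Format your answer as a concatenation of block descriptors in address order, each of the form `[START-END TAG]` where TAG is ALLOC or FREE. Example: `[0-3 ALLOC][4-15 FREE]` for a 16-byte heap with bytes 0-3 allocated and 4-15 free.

Answer: [0-5 ALLOC][6-8 FREE][9-16 ALLOC][17-49 FREE]

Derivation:
Op 1: a = malloc(9) -> a = 0; heap: [0-8 ALLOC][9-49 FREE]
Op 2: b = malloc(8) -> b = 9; heap: [0-8 ALLOC][9-16 ALLOC][17-49 FREE]
Op 3: c = malloc(7) -> c = 17; heap: [0-8 ALLOC][9-16 ALLOC][17-23 ALLOC][24-49 FREE]
Op 4: free(c) -> (freed c); heap: [0-8 ALLOC][9-16 ALLOC][17-49 FREE]
Op 5: a = realloc(a, 6) -> a = 0; heap: [0-5 ALLOC][6-8 FREE][9-16 ALLOC][17-49 FREE]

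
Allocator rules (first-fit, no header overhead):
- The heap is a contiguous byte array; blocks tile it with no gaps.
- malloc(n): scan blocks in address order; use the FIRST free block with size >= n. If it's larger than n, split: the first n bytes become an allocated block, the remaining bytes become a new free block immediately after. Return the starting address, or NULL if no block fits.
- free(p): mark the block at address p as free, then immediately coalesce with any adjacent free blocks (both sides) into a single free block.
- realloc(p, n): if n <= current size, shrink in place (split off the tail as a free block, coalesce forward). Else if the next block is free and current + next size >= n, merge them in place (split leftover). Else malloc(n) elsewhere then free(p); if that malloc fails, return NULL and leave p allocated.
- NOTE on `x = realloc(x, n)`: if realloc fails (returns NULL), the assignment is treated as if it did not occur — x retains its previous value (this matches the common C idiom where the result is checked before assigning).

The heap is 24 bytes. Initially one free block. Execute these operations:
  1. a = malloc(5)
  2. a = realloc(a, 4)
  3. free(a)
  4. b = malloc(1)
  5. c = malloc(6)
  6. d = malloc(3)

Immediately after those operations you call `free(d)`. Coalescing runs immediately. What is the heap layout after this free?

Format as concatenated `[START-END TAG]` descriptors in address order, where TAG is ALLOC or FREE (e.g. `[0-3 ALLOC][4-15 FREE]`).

Answer: [0-0 ALLOC][1-6 ALLOC][7-23 FREE]

Derivation:
Op 1: a = malloc(5) -> a = 0; heap: [0-4 ALLOC][5-23 FREE]
Op 2: a = realloc(a, 4) -> a = 0; heap: [0-3 ALLOC][4-23 FREE]
Op 3: free(a) -> (freed a); heap: [0-23 FREE]
Op 4: b = malloc(1) -> b = 0; heap: [0-0 ALLOC][1-23 FREE]
Op 5: c = malloc(6) -> c = 1; heap: [0-0 ALLOC][1-6 ALLOC][7-23 FREE]
Op 6: d = malloc(3) -> d = 7; heap: [0-0 ALLOC][1-6 ALLOC][7-9 ALLOC][10-23 FREE]
free(d): d = 7 -> block [7-9 ALLOC]; mark free, coalesce with adjacent free neighbors -> [0-0 ALLOC][1-6 ALLOC][7-23 FREE]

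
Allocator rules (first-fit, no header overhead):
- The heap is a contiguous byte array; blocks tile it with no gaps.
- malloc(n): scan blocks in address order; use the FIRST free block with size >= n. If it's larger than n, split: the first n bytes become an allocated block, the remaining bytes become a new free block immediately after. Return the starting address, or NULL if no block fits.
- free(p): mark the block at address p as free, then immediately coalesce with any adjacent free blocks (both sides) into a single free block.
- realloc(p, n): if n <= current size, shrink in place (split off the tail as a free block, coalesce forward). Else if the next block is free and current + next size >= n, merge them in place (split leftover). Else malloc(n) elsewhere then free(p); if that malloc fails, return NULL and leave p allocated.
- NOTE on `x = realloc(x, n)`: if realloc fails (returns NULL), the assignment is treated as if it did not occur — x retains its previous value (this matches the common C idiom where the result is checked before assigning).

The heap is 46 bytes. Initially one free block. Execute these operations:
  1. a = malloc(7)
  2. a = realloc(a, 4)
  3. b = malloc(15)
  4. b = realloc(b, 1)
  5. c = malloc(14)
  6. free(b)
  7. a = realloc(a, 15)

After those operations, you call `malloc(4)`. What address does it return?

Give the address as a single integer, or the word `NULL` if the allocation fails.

Answer: 0

Derivation:
Op 1: a = malloc(7) -> a = 0; heap: [0-6 ALLOC][7-45 FREE]
Op 2: a = realloc(a, 4) -> a = 0; heap: [0-3 ALLOC][4-45 FREE]
Op 3: b = malloc(15) -> b = 4; heap: [0-3 ALLOC][4-18 ALLOC][19-45 FREE]
Op 4: b = realloc(b, 1) -> b = 4; heap: [0-3 ALLOC][4-4 ALLOC][5-45 FREE]
Op 5: c = malloc(14) -> c = 5; heap: [0-3 ALLOC][4-4 ALLOC][5-18 ALLOC][19-45 FREE]
Op 6: free(b) -> (freed b); heap: [0-3 ALLOC][4-4 FREE][5-18 ALLOC][19-45 FREE]
Op 7: a = realloc(a, 15) -> a = 19; heap: [0-4 FREE][5-18 ALLOC][19-33 ALLOC][34-45 FREE]
malloc(4): first-fit scan over [0-4 FREE][5-18 ALLOC][19-33 ALLOC][34-45 FREE] -> 0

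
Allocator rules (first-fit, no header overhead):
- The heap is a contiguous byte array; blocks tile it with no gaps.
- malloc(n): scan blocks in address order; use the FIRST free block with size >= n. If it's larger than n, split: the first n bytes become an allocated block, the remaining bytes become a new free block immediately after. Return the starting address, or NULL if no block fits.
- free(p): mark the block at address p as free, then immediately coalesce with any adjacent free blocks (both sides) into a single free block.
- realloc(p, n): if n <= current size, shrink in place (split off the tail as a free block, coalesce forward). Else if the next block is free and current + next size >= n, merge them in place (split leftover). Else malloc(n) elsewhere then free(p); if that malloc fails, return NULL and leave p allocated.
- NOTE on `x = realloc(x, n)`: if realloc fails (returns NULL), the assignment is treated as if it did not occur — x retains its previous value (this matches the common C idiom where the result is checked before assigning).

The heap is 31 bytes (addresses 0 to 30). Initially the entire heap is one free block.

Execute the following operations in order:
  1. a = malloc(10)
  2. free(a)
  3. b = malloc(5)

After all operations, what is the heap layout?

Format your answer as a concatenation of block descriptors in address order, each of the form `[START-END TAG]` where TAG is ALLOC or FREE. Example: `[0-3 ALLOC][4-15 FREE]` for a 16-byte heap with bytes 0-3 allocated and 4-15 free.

Op 1: a = malloc(10) -> a = 0; heap: [0-9 ALLOC][10-30 FREE]
Op 2: free(a) -> (freed a); heap: [0-30 FREE]
Op 3: b = malloc(5) -> b = 0; heap: [0-4 ALLOC][5-30 FREE]

Answer: [0-4 ALLOC][5-30 FREE]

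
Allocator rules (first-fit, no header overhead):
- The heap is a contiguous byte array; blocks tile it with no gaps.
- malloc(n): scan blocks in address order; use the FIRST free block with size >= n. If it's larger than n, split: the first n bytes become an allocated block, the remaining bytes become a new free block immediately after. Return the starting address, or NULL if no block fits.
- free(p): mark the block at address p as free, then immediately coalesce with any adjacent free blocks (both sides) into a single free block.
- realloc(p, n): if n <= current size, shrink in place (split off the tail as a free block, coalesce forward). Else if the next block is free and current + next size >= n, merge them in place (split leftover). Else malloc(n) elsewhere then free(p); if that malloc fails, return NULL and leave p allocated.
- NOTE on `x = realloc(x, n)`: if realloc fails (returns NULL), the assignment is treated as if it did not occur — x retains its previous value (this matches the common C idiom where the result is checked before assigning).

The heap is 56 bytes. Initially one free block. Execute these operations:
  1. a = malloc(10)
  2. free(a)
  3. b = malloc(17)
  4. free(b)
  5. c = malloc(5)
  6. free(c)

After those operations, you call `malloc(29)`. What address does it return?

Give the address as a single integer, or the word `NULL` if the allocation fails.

Answer: 0

Derivation:
Op 1: a = malloc(10) -> a = 0; heap: [0-9 ALLOC][10-55 FREE]
Op 2: free(a) -> (freed a); heap: [0-55 FREE]
Op 3: b = malloc(17) -> b = 0; heap: [0-16 ALLOC][17-55 FREE]
Op 4: free(b) -> (freed b); heap: [0-55 FREE]
Op 5: c = malloc(5) -> c = 0; heap: [0-4 ALLOC][5-55 FREE]
Op 6: free(c) -> (freed c); heap: [0-55 FREE]
malloc(29): first-fit scan over [0-55 FREE] -> 0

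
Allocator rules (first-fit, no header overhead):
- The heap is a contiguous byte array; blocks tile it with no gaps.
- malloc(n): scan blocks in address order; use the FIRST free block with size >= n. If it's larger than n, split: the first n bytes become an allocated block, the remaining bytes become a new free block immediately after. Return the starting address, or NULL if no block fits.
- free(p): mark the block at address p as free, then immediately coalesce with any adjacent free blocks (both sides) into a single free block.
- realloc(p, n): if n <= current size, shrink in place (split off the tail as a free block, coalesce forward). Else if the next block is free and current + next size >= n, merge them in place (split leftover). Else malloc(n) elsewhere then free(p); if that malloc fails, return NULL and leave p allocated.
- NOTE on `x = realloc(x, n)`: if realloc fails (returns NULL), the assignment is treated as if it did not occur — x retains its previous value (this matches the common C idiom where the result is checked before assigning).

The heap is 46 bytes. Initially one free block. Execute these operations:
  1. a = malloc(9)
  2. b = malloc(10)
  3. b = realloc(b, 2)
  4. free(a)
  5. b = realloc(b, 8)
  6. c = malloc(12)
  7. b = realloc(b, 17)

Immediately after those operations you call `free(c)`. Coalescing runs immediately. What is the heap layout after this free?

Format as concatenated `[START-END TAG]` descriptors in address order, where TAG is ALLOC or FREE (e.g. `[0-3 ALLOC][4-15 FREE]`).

Op 1: a = malloc(9) -> a = 0; heap: [0-8 ALLOC][9-45 FREE]
Op 2: b = malloc(10) -> b = 9; heap: [0-8 ALLOC][9-18 ALLOC][19-45 FREE]
Op 3: b = realloc(b, 2) -> b = 9; heap: [0-8 ALLOC][9-10 ALLOC][11-45 FREE]
Op 4: free(a) -> (freed a); heap: [0-8 FREE][9-10 ALLOC][11-45 FREE]
Op 5: b = realloc(b, 8) -> b = 9; heap: [0-8 FREE][9-16 ALLOC][17-45 FREE]
Op 6: c = malloc(12) -> c = 17; heap: [0-8 FREE][9-16 ALLOC][17-28 ALLOC][29-45 FREE]
Op 7: b = realloc(b, 17) -> b = 29; heap: [0-16 FREE][17-28 ALLOC][29-45 ALLOC]
free(c): c = 17 -> block [17-28 ALLOC]; mark free, coalesce with adjacent free neighbors -> [0-28 FREE][29-45 ALLOC]

Answer: [0-28 FREE][29-45 ALLOC]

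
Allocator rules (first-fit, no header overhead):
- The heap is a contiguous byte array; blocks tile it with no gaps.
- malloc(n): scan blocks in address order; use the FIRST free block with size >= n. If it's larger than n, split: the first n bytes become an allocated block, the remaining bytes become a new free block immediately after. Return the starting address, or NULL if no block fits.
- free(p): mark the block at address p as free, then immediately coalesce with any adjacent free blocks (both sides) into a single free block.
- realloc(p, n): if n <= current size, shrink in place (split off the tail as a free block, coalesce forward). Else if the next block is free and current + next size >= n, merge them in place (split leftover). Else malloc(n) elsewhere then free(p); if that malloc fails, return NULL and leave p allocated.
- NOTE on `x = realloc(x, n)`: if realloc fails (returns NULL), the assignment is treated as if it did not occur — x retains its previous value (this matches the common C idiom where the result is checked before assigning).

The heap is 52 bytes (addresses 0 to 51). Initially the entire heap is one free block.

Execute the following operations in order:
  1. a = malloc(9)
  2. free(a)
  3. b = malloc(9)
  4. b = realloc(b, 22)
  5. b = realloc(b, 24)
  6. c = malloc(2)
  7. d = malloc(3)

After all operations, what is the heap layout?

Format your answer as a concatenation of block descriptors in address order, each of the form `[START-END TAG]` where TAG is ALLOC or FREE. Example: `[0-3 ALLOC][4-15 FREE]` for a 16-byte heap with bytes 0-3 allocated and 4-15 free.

Op 1: a = malloc(9) -> a = 0; heap: [0-8 ALLOC][9-51 FREE]
Op 2: free(a) -> (freed a); heap: [0-51 FREE]
Op 3: b = malloc(9) -> b = 0; heap: [0-8 ALLOC][9-51 FREE]
Op 4: b = realloc(b, 22) -> b = 0; heap: [0-21 ALLOC][22-51 FREE]
Op 5: b = realloc(b, 24) -> b = 0; heap: [0-23 ALLOC][24-51 FREE]
Op 6: c = malloc(2) -> c = 24; heap: [0-23 ALLOC][24-25 ALLOC][26-51 FREE]
Op 7: d = malloc(3) -> d = 26; heap: [0-23 ALLOC][24-25 ALLOC][26-28 ALLOC][29-51 FREE]

Answer: [0-23 ALLOC][24-25 ALLOC][26-28 ALLOC][29-51 FREE]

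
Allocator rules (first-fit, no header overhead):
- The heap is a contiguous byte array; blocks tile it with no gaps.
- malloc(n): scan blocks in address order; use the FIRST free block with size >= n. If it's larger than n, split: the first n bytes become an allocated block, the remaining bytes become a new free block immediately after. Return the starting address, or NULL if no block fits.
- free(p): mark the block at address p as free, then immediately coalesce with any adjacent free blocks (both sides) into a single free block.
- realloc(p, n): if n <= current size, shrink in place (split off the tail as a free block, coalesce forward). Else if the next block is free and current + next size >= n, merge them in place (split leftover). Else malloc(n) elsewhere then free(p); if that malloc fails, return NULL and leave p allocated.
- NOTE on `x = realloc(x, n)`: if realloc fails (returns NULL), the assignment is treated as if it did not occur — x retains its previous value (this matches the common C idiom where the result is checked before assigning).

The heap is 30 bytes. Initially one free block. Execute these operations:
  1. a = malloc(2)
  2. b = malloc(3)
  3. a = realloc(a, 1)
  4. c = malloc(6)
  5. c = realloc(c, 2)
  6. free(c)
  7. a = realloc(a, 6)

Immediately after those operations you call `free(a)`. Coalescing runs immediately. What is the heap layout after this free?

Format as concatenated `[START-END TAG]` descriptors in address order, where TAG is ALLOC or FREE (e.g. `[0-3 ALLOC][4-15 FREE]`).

Op 1: a = malloc(2) -> a = 0; heap: [0-1 ALLOC][2-29 FREE]
Op 2: b = malloc(3) -> b = 2; heap: [0-1 ALLOC][2-4 ALLOC][5-29 FREE]
Op 3: a = realloc(a, 1) -> a = 0; heap: [0-0 ALLOC][1-1 FREE][2-4 ALLOC][5-29 FREE]
Op 4: c = malloc(6) -> c = 5; heap: [0-0 ALLOC][1-1 FREE][2-4 ALLOC][5-10 ALLOC][11-29 FREE]
Op 5: c = realloc(c, 2) -> c = 5; heap: [0-0 ALLOC][1-1 FREE][2-4 ALLOC][5-6 ALLOC][7-29 FREE]
Op 6: free(c) -> (freed c); heap: [0-0 ALLOC][1-1 FREE][2-4 ALLOC][5-29 FREE]
Op 7: a = realloc(a, 6) -> a = 5; heap: [0-1 FREE][2-4 ALLOC][5-10 ALLOC][11-29 FREE]
free(a): a = 5 -> block [5-10 ALLOC]; mark free, coalesce with adjacent free neighbors -> [0-1 FREE][2-4 ALLOC][5-29 FREE]

Answer: [0-1 FREE][2-4 ALLOC][5-29 FREE]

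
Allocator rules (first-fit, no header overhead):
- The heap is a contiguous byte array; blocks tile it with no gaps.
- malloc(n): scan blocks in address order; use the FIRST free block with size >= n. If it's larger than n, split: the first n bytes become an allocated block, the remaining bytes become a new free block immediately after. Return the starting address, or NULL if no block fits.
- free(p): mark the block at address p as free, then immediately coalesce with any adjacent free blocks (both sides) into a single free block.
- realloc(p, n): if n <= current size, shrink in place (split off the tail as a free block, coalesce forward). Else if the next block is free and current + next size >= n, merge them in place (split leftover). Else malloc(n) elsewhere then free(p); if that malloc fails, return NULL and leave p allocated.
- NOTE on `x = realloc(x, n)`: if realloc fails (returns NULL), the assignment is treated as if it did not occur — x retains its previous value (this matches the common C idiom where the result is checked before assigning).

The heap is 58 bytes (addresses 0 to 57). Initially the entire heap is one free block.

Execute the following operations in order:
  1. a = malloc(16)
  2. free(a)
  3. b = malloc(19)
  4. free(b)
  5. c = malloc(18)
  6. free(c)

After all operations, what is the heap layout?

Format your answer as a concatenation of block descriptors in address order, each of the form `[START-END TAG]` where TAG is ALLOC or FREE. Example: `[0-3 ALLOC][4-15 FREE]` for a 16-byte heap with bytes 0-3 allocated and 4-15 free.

Op 1: a = malloc(16) -> a = 0; heap: [0-15 ALLOC][16-57 FREE]
Op 2: free(a) -> (freed a); heap: [0-57 FREE]
Op 3: b = malloc(19) -> b = 0; heap: [0-18 ALLOC][19-57 FREE]
Op 4: free(b) -> (freed b); heap: [0-57 FREE]
Op 5: c = malloc(18) -> c = 0; heap: [0-17 ALLOC][18-57 FREE]
Op 6: free(c) -> (freed c); heap: [0-57 FREE]

Answer: [0-57 FREE]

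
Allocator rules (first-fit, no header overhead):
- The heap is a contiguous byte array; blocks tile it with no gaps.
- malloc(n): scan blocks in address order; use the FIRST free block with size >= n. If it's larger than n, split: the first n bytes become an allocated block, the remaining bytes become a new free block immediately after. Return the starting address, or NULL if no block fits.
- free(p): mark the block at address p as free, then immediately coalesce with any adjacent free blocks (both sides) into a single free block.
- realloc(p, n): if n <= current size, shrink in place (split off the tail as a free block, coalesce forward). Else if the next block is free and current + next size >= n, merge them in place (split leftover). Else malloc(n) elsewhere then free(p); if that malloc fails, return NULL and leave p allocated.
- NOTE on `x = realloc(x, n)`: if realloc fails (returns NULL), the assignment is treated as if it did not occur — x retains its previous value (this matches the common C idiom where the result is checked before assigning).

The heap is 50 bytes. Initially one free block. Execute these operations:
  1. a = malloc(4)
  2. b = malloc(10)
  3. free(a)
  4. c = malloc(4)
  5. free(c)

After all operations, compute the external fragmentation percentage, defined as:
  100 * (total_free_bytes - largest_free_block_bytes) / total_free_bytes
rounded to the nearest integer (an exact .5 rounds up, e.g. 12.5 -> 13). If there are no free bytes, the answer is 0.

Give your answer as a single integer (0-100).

Op 1: a = malloc(4) -> a = 0; heap: [0-3 ALLOC][4-49 FREE]
Op 2: b = malloc(10) -> b = 4; heap: [0-3 ALLOC][4-13 ALLOC][14-49 FREE]
Op 3: free(a) -> (freed a); heap: [0-3 FREE][4-13 ALLOC][14-49 FREE]
Op 4: c = malloc(4) -> c = 0; heap: [0-3 ALLOC][4-13 ALLOC][14-49 FREE]
Op 5: free(c) -> (freed c); heap: [0-3 FREE][4-13 ALLOC][14-49 FREE]
Free blocks: [4 36] total_free=40 largest=36 -> 100*(40-36)/40 = 400/40 = 10

Answer: 10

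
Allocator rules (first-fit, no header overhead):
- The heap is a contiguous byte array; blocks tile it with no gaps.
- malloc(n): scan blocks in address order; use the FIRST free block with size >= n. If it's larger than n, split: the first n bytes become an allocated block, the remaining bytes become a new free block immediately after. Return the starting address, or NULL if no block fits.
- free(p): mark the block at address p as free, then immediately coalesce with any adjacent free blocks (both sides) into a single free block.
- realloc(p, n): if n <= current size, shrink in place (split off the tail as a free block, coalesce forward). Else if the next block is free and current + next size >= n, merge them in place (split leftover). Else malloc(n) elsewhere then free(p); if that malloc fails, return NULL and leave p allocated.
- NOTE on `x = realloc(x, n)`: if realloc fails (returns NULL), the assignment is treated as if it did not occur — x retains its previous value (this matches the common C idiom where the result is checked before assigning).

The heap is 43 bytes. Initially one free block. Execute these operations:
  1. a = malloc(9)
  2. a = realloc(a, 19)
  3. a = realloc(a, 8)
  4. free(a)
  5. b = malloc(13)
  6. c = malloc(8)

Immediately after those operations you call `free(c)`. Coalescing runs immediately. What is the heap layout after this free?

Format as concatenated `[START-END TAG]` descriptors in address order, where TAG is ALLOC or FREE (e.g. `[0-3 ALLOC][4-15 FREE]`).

Answer: [0-12 ALLOC][13-42 FREE]

Derivation:
Op 1: a = malloc(9) -> a = 0; heap: [0-8 ALLOC][9-42 FREE]
Op 2: a = realloc(a, 19) -> a = 0; heap: [0-18 ALLOC][19-42 FREE]
Op 3: a = realloc(a, 8) -> a = 0; heap: [0-7 ALLOC][8-42 FREE]
Op 4: free(a) -> (freed a); heap: [0-42 FREE]
Op 5: b = malloc(13) -> b = 0; heap: [0-12 ALLOC][13-42 FREE]
Op 6: c = malloc(8) -> c = 13; heap: [0-12 ALLOC][13-20 ALLOC][21-42 FREE]
free(c): c = 13 -> block [13-20 ALLOC]; mark free, coalesce with adjacent free neighbors -> [0-12 ALLOC][13-42 FREE]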